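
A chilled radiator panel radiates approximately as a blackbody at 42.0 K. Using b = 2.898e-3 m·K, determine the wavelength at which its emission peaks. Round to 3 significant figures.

Wien's displacement law: λ_max = b/T = (2.898×10⁻³ m·K)/(42.0 K) = 6.900×10⁻⁵ m.
That is 69.0 μm, in the infrared range.

λ_max ≈ 69.0 μm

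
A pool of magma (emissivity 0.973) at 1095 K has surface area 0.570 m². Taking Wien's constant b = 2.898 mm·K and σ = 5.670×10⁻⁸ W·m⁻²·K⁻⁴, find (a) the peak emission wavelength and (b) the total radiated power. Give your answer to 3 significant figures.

λ_max ≈ 2.65 μm; P ≈ 4.52×10⁴ W

(a) λ_max = b/T = 2.898×10⁻³/1095 = 2.647×10⁻⁶ m = 2.65 μm.
Area A = 0.570 m².
(b) P = εσAT⁴ = 0.973×5.670×10⁻⁸×0.570×(1095)⁴ = 4.52×10⁴ W.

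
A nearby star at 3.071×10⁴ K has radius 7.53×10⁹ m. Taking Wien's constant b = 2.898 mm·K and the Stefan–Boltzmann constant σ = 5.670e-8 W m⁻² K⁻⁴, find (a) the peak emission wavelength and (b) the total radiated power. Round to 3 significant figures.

(a) λ_max = b/T = 2.898×10⁻³/3.071×10⁴ = 9.437×10⁻⁸ m = 94.4 nm.
Surface area A = 4πR² = 4π(7.53×10⁹ m)² = 7.12525×10²⁰ m².
(b) P = σAT⁴ = 5.670×10⁻⁸×7.12525×10²⁰×(3.071×10⁴)⁴ = 3.59×10³¹ W.

λ_max ≈ 94.4 nm; P ≈ 3.59×10³¹ W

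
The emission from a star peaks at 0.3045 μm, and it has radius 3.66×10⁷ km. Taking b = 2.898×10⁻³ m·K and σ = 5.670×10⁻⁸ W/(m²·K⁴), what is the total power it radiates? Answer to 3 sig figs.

P ≈ 7.83×10³⁰ W

Wien's law: T = b/λ_max = 2.898×10⁻³/3.045×10⁻⁷ = 9517.24 K.
Surface area A = 4πR² = 4π(3.66×10¹⁰ m)² = 1.68334×10²² m².
Then P = σAT⁴ = 5.670×10⁻⁸×1.68334×10²²×(9517.24)⁴ = 7.83×10³⁰ W.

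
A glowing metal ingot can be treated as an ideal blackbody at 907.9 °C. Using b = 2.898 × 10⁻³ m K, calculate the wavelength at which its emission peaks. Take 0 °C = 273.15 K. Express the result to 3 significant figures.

T = 907.9 °C + 273.15 = 1181.05 K.
Wien's displacement law: λ_max = b/T = (2.898×10⁻³ m·K)/(1181.05 K) = 2.454×10⁻⁶ m.
That is 2.45×10³ nm, in the infrared range.

λ_max ≈ 2.45×10³ nm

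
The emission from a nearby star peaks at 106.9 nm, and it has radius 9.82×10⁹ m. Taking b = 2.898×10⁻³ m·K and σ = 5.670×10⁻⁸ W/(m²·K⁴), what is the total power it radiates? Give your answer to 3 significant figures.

Wien's law: T = b/λ_max = 2.898×10⁻³/1.069×10⁻⁷ = 27109.4 K.
Surface area A = 4πR² = 4π(9.82×10⁹ m)² = 1.21181×10²¹ m².
Then P = σAT⁴ = 5.670×10⁻⁸×1.21181×10²¹×(27109.4)⁴ = 3.71×10³¹ W.

P ≈ 3.71×10³¹ W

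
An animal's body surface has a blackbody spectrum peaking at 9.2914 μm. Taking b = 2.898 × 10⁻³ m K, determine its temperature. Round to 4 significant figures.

Wien's law gives T = b/λ_max = (2.898×10⁻³ m·K)/(9.2914×10⁻⁶ m) = 311.9 K.

T ≈ 311.9 K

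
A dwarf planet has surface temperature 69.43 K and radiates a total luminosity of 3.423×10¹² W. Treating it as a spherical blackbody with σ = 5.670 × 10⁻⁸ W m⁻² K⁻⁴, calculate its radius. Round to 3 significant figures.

R ≈ 4.55×10⁵ m

L = 4πR²σT⁴ ⇒ R = √(L/(4πσT⁴)).
σT⁴ = 1.31756 W/m², so R = √(3.423×10¹²/(4π×1.31756)) = 4.55×10⁵ m.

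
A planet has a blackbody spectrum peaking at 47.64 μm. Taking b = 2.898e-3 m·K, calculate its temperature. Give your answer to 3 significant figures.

T ≈ 60.8 K

Wien's law gives T = b/λ_max = (2.898×10⁻³ m·K)/(4.764×10⁻⁵ m) = 60.8 K.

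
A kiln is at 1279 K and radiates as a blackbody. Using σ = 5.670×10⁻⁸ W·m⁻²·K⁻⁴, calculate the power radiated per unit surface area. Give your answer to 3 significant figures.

Stefan–Boltzmann: I = σT⁴ = 5.670×10⁻⁸ × (1279)⁴ = 1.52×10⁵ W/m².

I ≈ 1.52×10⁵ W/m²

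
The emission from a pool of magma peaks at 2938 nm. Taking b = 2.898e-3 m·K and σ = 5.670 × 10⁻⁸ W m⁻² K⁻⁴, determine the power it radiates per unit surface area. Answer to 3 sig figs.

Wien's law: T = b/λ_max = 2.898×10⁻³/2.938×10⁻⁶ = 986.385 K.
Then I = σT⁴ = 5.670×10⁻⁸×(986.385)⁴ = 5.37×10⁴ W/m².

I ≈ 5.37×10⁴ W/m²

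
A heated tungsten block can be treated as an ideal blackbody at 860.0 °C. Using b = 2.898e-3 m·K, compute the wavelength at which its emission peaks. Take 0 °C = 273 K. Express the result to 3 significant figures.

T = 860.0 °C + 273 = 1133.0 K.
Wien's displacement law: λ_max = b/T = (2.898×10⁻³ m·K)/(1133.0 K) = 2.558×10⁻⁶ m.
That is 2.56×10³ nm, in the infrared range.

λ_max ≈ 2.56×10³ nm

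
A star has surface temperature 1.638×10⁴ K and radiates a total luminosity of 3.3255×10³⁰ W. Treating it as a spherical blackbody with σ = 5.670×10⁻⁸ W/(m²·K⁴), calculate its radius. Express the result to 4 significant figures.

R ≈ 8.052×10⁹ m

L = 4πR²σT⁴ ⇒ R = √(L/(4πσT⁴)).
σT⁴ = 4.08168×10⁹ W/m², so R = √(3.3255×10³⁰/(4π×4.08168×10⁹)) = 8.052×10⁹ m.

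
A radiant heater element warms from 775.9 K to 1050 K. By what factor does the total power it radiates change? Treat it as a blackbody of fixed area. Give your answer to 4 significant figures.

P ∝ T⁴, so P₂/P₁ = (T₂/T₁)⁴ = (1050/775.9)⁴ = (1.35327)⁴ = 3.354.

P₂/P₁ ≈ 3.354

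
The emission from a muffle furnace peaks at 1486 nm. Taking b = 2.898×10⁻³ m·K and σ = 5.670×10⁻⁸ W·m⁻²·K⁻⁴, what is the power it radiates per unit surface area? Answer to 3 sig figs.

I ≈ 8.20×10⁵ W/m²

Wien's law: T = b/λ_max = 2.898×10⁻³/1.486×10⁻⁶ = 1950.20 K.
Then I = σT⁴ = 5.670×10⁻⁸×(1950.20)⁴ = 8.20×10⁵ W/m².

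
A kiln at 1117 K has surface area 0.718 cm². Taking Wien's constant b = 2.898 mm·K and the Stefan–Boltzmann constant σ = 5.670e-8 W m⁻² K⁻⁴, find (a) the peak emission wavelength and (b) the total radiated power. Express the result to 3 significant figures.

λ_max ≈ 2.59 μm; P ≈ 6.34 W

(a) λ_max = b/T = 2.898×10⁻³/1117 = 2.594×10⁻⁶ m = 2.59 μm.
Area A = 0.718 cm² = 7.18×10⁻⁵ m².
(b) P = σAT⁴ = 5.670×10⁻⁸×7.18×10⁻⁵×(1117)⁴ = 6.34 W.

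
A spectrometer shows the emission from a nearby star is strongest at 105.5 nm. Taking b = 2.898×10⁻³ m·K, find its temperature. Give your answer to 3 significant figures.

T ≈ 2.75×10⁴ K

Wien's law gives T = b/λ_max = (2.898×10⁻³ m·K)/(1.055×10⁻⁷ m) = 2.75×10⁴ K.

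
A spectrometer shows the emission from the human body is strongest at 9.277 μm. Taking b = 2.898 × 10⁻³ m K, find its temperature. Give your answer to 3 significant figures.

T ≈ 312 K

Wien's law gives T = b/λ_max = (2.898×10⁻³ m·K)/(9.277×10⁻⁶ m) = 312 K.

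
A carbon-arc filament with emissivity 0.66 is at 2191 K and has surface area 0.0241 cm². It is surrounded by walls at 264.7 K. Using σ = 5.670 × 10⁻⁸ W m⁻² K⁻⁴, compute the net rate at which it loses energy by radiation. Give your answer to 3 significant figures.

Area A = 0.0241 cm² = 2.41×10⁻⁶ m².
Net radiated power P_net = εσA(T⁴ − T₀⁴) = 0.66×5.670×10⁻⁸×2.41×10⁻⁶×(2191⁴ − 264.7⁴).
T⁴ − T₀⁴ = 2.30446×10¹³ − 4.90926×10⁹ = 2.30397×10¹³ K⁴, so P_net = 2.08 W.

Net loss ≈ 2.08 W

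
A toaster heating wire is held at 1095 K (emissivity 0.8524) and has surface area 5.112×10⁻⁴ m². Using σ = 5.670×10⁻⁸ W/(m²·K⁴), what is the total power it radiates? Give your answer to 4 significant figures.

P ≈ 35.52 W

Area A = 5.112×10⁻⁴ m².
P = εσAT⁴ = 0.8524 × 5.670×10⁻⁸ × 5.112×10⁻⁴ × (1095)⁴ = 35.52 W.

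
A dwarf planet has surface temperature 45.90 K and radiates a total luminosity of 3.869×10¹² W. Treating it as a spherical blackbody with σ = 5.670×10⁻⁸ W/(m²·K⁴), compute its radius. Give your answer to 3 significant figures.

R ≈ 1.11×10⁶ m

L = 4πR²σT⁴ ⇒ R = √(L/(4πσT⁴)).
σT⁴ = 0.251671 W/m², so R = √(3.869×10¹²/(4π×0.251671)) = 1.11×10⁶ m.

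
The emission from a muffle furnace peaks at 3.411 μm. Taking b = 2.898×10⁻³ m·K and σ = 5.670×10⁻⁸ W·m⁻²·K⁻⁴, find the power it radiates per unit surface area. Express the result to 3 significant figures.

Wien's law: T = b/λ_max = 2.898×10⁻³/3.411×10⁻⁶ = 849.604 K.
Then I = σT⁴ = 5.670×10⁻⁸×(849.604)⁴ = 2.95×10⁴ W/m².

I ≈ 2.95×10⁴ W/m²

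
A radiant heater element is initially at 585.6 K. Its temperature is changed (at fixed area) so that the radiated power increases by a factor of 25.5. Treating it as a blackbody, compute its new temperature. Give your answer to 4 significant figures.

T₂ ≈ 1316 K

P ∝ T⁴, so T₂/T₁ = (P₂/P₁)^(1/4) = (25.5)^(1/4) = 2.24717.
T₂ = 585.6 × 2.24717 = 1316 K.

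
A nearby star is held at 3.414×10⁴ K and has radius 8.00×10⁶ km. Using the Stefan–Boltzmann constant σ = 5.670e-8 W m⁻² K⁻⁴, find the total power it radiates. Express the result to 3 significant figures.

Surface area A = 4πR² = 4π(8.00×10⁹ m)² = 8.04248×10²⁰ m².
P = σAT⁴ = 5.670×10⁻⁸ × 8.04248×10²⁰ × (3.414×10⁴)⁴ = 6.19×10³¹ W.

P ≈ 6.19×10³¹ W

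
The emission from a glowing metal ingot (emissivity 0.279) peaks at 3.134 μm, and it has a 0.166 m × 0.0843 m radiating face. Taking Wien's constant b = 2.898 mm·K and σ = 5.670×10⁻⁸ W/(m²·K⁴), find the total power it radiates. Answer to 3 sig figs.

Wien's law: T = b/λ_max = 2.898×10⁻³/3.134×10⁻⁶ = 924.697 K.
Area A = 0.166 × 0.0843 = 0.0139938 m².
Then P = εσAT⁴ = 0.279×5.670×10⁻⁸×0.0139938×(924.697)⁴ = 162 W.

P ≈ 162 W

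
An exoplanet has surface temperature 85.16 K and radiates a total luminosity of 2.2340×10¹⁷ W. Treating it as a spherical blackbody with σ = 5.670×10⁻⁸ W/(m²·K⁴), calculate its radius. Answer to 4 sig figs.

R ≈ 7.721×10⁷ m

L = 4πR²σT⁴ ⇒ R = √(L/(4πσT⁴)).
σT⁴ = 2.98212 W/m², so R = √(2.2340×10¹⁷/(4π×2.98212)) = 7.721×10⁷ m.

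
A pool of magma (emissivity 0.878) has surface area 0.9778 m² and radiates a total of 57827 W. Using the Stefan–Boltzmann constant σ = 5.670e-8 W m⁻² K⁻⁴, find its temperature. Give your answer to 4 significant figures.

Area A = 0.9778 m².
P = εσAT⁴ ⇒ T = (P/(εσA))^(1/4) = (57827/(0.878×5.670×10⁻⁸×0.9778))^(1/4) = 1044 K.

T ≈ 1044 K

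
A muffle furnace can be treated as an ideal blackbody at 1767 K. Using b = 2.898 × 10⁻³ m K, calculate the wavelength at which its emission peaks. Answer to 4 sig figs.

Wien's displacement law: λ_max = b/T = (2.898×10⁻³ m·K)/(1767 K) = 1.6401×10⁻⁶ m.
That is 1640 nm, in the infrared range.

λ_max ≈ 1640 nm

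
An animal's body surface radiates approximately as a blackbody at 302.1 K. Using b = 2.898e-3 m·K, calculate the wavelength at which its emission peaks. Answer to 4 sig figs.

Wien's displacement law: λ_max = b/T = (2.898×10⁻³ m·K)/(302.1 K) = 9.5929×10⁻⁶ m.
That is 9.593 μm, in the infrared range.

λ_max ≈ 9.593 μm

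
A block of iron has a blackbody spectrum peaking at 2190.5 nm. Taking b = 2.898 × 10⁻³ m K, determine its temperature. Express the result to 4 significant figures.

T ≈ 1323 K

Wien's law gives T = b/λ_max = (2.898×10⁻³ m·K)/(2.1905×10⁻⁶ m) = 1323 K.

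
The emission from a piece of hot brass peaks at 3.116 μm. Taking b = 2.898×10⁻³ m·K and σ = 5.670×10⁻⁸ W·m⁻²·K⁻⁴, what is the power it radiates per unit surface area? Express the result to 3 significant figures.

I ≈ 4.24×10⁴ W/m²

Wien's law: T = b/λ_max = 2.898×10⁻³/3.116×10⁻⁶ = 930.039 K.
Then I = σT⁴ = 5.670×10⁻⁸×(930.039)⁴ = 4.24×10⁴ W/m².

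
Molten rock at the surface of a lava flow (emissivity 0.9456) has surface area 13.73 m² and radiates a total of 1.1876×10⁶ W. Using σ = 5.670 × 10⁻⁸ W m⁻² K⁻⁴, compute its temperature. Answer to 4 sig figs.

T ≈ 1127 K

Area A = 13.73 m².
P = εσAT⁴ ⇒ T = (P/(εσA))^(1/4) = (1.1876×10⁶/(0.9456×5.670×10⁻⁸×13.73))^(1/4) = 1127 K.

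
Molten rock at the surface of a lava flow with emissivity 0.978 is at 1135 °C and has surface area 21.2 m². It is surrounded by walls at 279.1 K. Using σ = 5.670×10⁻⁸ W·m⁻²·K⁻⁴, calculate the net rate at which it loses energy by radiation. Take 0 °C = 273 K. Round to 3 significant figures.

Net loss ≈ 4.61×10⁶ W

T = 1135 °C + 273 = 1408 K.
Area A = 21.2 m².
Net radiated power P_net = εσA(T⁴ − T₀⁴) = 0.978×5.670×10⁻⁸×21.2×(1408⁴ − 279.1⁴).
T⁴ − T₀⁴ = 3.93016×10¹² − 6.06791×10⁹ = 3.92409×10¹² K⁴, so P_net = 4.61×10⁶ W.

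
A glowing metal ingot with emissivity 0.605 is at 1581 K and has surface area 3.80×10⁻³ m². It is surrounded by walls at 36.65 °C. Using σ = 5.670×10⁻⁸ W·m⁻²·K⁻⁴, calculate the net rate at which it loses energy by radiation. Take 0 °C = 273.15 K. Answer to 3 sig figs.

Net loss ≈ 813 W

Surroundings: T = 36.65 °C + 273.15 = 309.80 K.
Area A = 3.80×10⁻³ m².
Net radiated power P_net = εσA(T⁴ − T₀⁴) = 0.605×5.670×10⁻⁸×3.80×10⁻³×(1581⁴ − 309.80⁴).
T⁴ − T₀⁴ = 6.24781×10¹² − 9.21140×10⁹ = 6.23860×10¹² K⁴, so P_net = 813 W.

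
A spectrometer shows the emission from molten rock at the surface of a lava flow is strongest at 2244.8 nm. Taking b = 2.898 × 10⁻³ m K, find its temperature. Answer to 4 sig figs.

T ≈ 1291 K

Wien's law gives T = b/λ_max = (2.898×10⁻³ m·K)/(2.2448×10⁻⁶ m) = 1291 K.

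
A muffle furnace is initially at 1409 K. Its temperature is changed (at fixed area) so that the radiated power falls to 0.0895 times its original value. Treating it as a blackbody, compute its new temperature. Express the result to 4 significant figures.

P ∝ T⁴, so T₂/T₁ = (P₂/P₁)^(1/4) = (0.0895)^(1/4) = 0.546960.
T₂ = 1409 × 0.546960 = 770.7 K.

T₂ ≈ 770.7 K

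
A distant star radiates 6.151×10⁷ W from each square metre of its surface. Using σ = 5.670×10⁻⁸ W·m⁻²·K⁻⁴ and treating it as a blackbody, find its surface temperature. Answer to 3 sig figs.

I = σT⁴, so T = (I/σ)^(1/4) = (6.151×10⁷/(5.670×10⁻⁸))^(1/4) = 5.74×10³ K.

T ≈ 5.74×10³ K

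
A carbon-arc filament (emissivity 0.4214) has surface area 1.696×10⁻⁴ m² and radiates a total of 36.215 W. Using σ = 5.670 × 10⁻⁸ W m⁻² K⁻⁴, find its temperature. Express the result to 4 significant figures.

T ≈ 1729 K

Area A = 1.696×10⁻⁴ m².
P = εσAT⁴ ⇒ T = (P/(εσA))^(1/4) = (36.215/(0.4214×5.670×10⁻⁸×1.696×10⁻⁴))^(1/4) = 1729 K.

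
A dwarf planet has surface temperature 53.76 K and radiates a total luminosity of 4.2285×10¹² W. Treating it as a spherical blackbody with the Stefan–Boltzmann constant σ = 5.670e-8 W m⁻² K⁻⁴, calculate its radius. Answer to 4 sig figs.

L = 4πR²σT⁴ ⇒ R = √(L/(4πσT⁴)).
σT⁴ = 0.473609 W/m², so R = √(4.2285×10¹²/(4π×0.473609)) = 8.429×10⁵ m.

R ≈ 8.429×10⁵ m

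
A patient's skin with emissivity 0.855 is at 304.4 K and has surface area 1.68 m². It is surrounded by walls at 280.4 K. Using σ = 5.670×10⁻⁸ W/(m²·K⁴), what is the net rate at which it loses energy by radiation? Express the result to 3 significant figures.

Net loss ≈ 196 W

Area A = 1.68 m².
Net radiated power P_net = εσA(T⁴ − T₀⁴) = 0.855×5.670×10⁻⁸×1.68×(304.4⁴ − 280.4⁴).
T⁴ − T₀⁴ = 8.58576×10⁹ − 6.18176×10⁹ = 2.40400×10⁹ K⁴, so P_net = 196 W.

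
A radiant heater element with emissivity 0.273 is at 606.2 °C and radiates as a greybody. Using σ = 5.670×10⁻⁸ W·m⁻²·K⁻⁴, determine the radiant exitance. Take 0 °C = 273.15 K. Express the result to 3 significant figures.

T = 606.2 °C + 273.15 = 879.35 K.
Stefan–Boltzmann: I = εσT⁴ = 0.273 × 5.670×10⁻⁸ × (879.35)⁴ = 9.26×10³ W/m².

I ≈ 9.26×10³ W/m²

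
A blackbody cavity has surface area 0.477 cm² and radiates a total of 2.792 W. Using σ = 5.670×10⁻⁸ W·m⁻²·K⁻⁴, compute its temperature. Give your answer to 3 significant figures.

Area A = 0.477 cm² = 4.77×10⁻⁵ m².
P = σAT⁴ ⇒ T = (P/(σA))^(1/4) = (2.792/(5.670×10⁻⁸×4.77×10⁻⁵))^(1/4) = 1.01×10³ K.

T ≈ 1.01×10³ K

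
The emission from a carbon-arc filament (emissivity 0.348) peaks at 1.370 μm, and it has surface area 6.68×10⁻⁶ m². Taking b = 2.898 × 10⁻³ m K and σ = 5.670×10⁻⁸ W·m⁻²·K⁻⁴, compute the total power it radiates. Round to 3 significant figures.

P ≈ 2.64 W

Wien's law: T = b/λ_max = 2.898×10⁻³/1.370×10⁻⁶ = 2115.33 K.
Area A = 6.68×10⁻⁶ m².
Then P = εσAT⁴ = 0.348×5.670×10⁻⁸×6.68×10⁻⁶×(2115.33)⁴ = 2.64 W.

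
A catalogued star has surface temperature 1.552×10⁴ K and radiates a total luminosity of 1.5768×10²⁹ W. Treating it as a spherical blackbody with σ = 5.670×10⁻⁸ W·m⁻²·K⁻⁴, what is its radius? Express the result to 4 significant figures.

L = 4πR²σT⁴ ⇒ R = √(L/(4πσT⁴)).
σT⁴ = 3.28965×10⁹ W/m², so R = √(1.5768×10²⁹/(4π×3.28965×10⁹)) = 1.953×10⁹ m.

R ≈ 1.953×10⁹ m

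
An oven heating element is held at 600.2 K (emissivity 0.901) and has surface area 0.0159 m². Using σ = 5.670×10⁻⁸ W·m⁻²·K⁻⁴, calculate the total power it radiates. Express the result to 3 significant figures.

P ≈ 105 W

Area A = 0.0159 m².
P = εσAT⁴ = 0.901 × 5.670×10⁻⁸ × 0.0159 × (600.2)⁴ = 105 W.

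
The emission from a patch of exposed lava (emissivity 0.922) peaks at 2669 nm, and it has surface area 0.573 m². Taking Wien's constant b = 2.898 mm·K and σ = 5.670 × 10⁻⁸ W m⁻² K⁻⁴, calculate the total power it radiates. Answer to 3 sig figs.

P ≈ 4.16×10⁴ W

Wien's law: T = b/λ_max = 2.898×10⁻³/2.669×10⁻⁶ = 1085.80 K.
Area A = 0.573 m².
Then P = εσAT⁴ = 0.922×5.670×10⁻⁸×0.573×(1085.80)⁴ = 4.16×10⁴ W.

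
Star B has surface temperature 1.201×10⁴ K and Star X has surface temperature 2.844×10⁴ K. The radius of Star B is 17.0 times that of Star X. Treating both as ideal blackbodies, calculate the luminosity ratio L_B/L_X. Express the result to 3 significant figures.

L_B/L_X ≈ 9.19

L ∝ R²T⁴, so L_B/L_X = (R_B/R_X)²(T_B/T_X)⁴ = (17.0)² × (1.201×10⁴/2.844×10⁴)⁴ = 289 × 0.0318019 = 9.19.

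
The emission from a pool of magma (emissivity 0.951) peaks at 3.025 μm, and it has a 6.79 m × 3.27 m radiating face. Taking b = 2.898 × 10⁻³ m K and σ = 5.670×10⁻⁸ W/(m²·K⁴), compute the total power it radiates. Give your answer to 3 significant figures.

P ≈ 1.01×10⁶ W

Wien's law: T = b/λ_max = 2.898×10⁻³/3.025×10⁻⁶ = 958.017 K.
Area A = 6.79 × 3.27 = 22.2033 m².
Then P = εσAT⁴ = 0.951×5.670×10⁻⁸×22.2033×(958.017)⁴ = 1.01×10⁶ W.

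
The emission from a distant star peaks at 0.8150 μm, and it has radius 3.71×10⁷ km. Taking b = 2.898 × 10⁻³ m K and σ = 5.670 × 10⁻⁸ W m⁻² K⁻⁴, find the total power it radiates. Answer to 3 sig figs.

Wien's law: T = b/λ_max = 2.898×10⁻³/8.150×10⁻⁷ = 3555.83 K.
Surface area A = 4πR² = 4π(3.71×10¹⁰ m)² = 1.72965×10²² m².
Then P = σAT⁴ = 5.670×10⁻⁸×1.72965×10²²×(3555.83)⁴ = 1.57×10²⁹ W.

P ≈ 1.57×10²⁹ W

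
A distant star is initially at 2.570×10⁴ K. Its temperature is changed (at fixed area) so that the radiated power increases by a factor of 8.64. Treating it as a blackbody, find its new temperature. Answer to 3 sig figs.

T₂ ≈ 4.41×10⁴ K

P ∝ T⁴, so T₂/T₁ = (P₂/P₁)^(1/4) = (8.64)^(1/4) = 1.71446.
T₂ = 2.570×10⁴ × 1.71446 = 4.41×10⁴ K.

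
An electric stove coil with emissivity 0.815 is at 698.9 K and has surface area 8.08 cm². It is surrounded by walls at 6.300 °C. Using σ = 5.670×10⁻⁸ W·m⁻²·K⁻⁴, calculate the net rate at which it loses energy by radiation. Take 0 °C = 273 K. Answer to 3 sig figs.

Surroundings: T = 6.300 °C + 273 = 279.300 K.
Area A = 8.08 cm² = 8.08×10⁻⁴ m².
Net radiated power P_net = εσA(T⁴ − T₀⁴) = 0.815×5.670×10⁻⁸×8.08×10⁻⁴×(698.9⁴ − 279.300⁴).
T⁴ − T₀⁴ = 2.38594×10¹¹ − 6.08532×10⁹ = 2.32509×10¹¹ K⁴, so P_net = 8.68 W.

Net loss ≈ 8.68 W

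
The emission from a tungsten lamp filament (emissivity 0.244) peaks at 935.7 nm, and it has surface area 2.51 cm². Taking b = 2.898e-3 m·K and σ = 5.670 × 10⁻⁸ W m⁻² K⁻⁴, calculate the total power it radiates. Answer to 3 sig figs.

P ≈ 320 W

Wien's law: T = b/λ_max = 2.898×10⁻³/9.357×10⁻⁷ = 3097.15 K.
Area A = 2.51 cm² = 2.51×10⁻⁴ m².
Then P = εσAT⁴ = 0.244×5.670×10⁻⁸×2.51×10⁻⁴×(3097.15)⁴ = 320 W.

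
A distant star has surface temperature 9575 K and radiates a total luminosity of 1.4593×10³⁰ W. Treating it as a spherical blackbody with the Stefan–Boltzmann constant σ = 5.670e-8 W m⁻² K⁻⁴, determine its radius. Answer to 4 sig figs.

L = 4πR²σT⁴ ⇒ R = √(L/(4πσT⁴)).
σT⁴ = 4.76583×10⁸ W/m², so R = √(1.4593×10³⁰/(4π×4.76583×10⁸)) = 1.561×10¹⁰ m.

R ≈ 1.561×10¹⁰ m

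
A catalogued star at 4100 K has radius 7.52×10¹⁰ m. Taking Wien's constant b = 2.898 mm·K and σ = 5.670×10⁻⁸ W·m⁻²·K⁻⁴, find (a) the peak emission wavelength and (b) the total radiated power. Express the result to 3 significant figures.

λ_max ≈ 0.707 μm; P ≈ 1.14×10³⁰ W

(a) λ_max = b/T = 2.898×10⁻³/4100 = 7.068×10⁻⁷ m = 0.707 μm.
Surface area A = 4πR² = 4π(7.52×10¹⁰ m)² = 7.10633×10²² m².
(b) P = σAT⁴ = 5.670×10⁻⁸×7.10633×10²²×(4100)⁴ = 1.14×10³⁰ W.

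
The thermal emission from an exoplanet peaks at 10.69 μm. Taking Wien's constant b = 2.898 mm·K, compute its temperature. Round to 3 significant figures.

T ≈ 271 K

Wien's law gives T = b/λ_max = (2.898×10⁻³ m·K)/(1.069×10⁻⁵ m) = 271 K.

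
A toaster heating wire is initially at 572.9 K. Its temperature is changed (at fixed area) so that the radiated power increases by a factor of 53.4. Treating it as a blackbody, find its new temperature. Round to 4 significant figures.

T₂ ≈ 1549 K

P ∝ T⁴, so T₂/T₁ = (P₂/P₁)^(1/4) = (53.4)^(1/4) = 2.70324.
T₂ = 572.9 × 2.70324 = 1549 K.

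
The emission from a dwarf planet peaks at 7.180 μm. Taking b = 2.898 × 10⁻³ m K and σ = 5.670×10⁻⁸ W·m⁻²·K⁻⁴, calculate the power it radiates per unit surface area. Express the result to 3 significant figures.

I ≈ 1.50×10³ W/m²

Wien's law: T = b/λ_max = 2.898×10⁻³/7.180×10⁻⁶ = 403.621 K.
Then I = σT⁴ = 5.670×10⁻⁸×(403.621)⁴ = 1.50×10³ W/m².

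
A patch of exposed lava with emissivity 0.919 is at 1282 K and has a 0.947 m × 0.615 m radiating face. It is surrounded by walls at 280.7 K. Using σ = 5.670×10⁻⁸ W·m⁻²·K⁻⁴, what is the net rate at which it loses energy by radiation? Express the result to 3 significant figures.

Net loss ≈ 8.18×10⁴ W

Area A = 0.947 × 0.615 = 0.582405 m².
Net radiated power P_net = εσA(T⁴ − T₀⁴) = 0.919×5.670×10⁻⁸×0.582405×(1282⁴ − 280.7⁴).
T⁴ − T₀⁴ = 2.70117×10¹² − 6.20826×10⁹ = 2.69496×10¹² K⁴, so P_net = 8.18×10⁴ W.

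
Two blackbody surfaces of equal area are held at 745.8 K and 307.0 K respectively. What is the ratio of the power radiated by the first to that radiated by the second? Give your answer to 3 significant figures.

With equal areas, P₁/P₂ = (T₁/T₂)⁴ = (745.8/307.0)⁴ = 34.8.

P₁/P₂ ≈ 34.8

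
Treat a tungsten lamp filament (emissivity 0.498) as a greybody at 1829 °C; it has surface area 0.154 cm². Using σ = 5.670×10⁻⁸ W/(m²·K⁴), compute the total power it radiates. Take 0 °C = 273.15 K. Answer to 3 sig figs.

P ≈ 8.49 W

T = 1829 °C + 273.15 = 2102.15 K.
Area A = 0.154 cm² = 1.54×10⁻⁵ m².
P = εσAT⁴ = 0.498 × 5.670×10⁻⁸ × 1.54×10⁻⁵ × (2102.15)⁴ = 8.49 W.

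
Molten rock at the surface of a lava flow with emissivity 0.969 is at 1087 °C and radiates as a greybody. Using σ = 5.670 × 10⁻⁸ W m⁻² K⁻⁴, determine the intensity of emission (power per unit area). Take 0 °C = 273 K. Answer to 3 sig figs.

T = 1087 °C + 273 = 1360 K.
Stefan–Boltzmann: I = εσT⁴ = 0.969 × 5.670×10⁻⁸ × (1360)⁴ = 1.88×10⁵ W/m².

I ≈ 1.88×10⁵ W/m²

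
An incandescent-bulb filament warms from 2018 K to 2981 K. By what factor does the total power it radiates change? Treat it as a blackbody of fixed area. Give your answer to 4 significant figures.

P ∝ T⁴, so P₂/P₁ = (T₂/T₁)⁴ = (2981/2018)⁴ = (1.47721)⁴ = 4.762.

P₂/P₁ ≈ 4.762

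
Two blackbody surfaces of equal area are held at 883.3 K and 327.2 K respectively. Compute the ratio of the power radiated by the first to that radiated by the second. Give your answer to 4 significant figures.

P₁/P₂ ≈ 53.11

With equal areas, P₁/P₂ = (T₁/T₂)⁴ = (883.3/327.2)⁴ = 53.11.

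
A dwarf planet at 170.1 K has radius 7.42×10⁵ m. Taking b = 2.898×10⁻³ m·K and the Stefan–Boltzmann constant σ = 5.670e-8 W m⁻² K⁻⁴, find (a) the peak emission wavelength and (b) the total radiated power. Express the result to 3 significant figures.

(a) λ_max = b/T = 2.898×10⁻³/170.1 = 1.704×10⁻⁵ m = 17.0 μm.
Surface area A = 4πR² = 4π(7.42×10⁵ m)² = 6.91859×10¹² m².
(b) P = σAT⁴ = 5.670×10⁻⁸×6.91859×10¹²×(170.1)⁴ = 3.28×10¹⁴ W.

λ_max ≈ 17.0 μm; P ≈ 3.28×10¹⁴ W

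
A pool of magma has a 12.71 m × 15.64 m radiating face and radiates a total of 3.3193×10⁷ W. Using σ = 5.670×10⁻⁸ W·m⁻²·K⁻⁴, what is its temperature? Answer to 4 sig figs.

T ≈ 1310 K

Area A = 12.71 × 15.64 = 198.784 m².
P = σAT⁴ ⇒ T = (P/(σA))^(1/4) = (3.3193×10⁷/(5.670×10⁻⁸×198.784))^(1/4) = 1310 K.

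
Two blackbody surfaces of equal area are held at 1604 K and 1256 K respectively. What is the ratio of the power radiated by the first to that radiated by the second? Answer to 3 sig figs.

With equal areas, P₁/P₂ = (T₁/T₂)⁴ = (1604/1256)⁴ = 2.66.

P₁/P₂ ≈ 2.66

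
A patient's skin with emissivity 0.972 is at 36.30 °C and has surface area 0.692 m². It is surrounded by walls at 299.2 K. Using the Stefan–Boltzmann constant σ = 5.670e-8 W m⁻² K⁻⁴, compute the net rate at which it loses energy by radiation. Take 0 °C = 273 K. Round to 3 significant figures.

Net loss ≈ 43.4 W

T = 36.30 °C + 273 = 309.30 K.
Area A = 0.692 m².
Net radiated power P_net = εσA(T⁴ − T₀⁴) = 0.972×5.670×10⁻⁸×0.692×(309.30⁴ − 299.2⁴).
T⁴ − T₀⁴ = 9.15208×10⁹ − 8.01394×10⁹ = 1.13814×10⁹ K⁴, so P_net = 43.4 W.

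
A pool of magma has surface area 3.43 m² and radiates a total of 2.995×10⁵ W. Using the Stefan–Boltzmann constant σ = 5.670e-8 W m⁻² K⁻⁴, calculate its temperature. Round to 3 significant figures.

Area A = 3.43 m².
P = σAT⁴ ⇒ T = (P/(σA))^(1/4) = (2.995×10⁵/(5.670×10⁻⁸×3.43))^(1/4) = 1.11×10³ K.

T ≈ 1.11×10³ K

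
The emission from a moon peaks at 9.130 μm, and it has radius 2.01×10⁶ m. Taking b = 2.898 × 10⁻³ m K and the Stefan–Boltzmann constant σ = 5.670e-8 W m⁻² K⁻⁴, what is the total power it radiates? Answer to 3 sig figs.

P ≈ 2.92×10¹⁶ W

Wien's law: T = b/λ_max = 2.898×10⁻³/9.130×10⁻⁶ = 317.415 K.
Surface area A = 4πR² = 4π(2.01×10⁶ m)² = 5.07694×10¹³ m².
Then P = σAT⁴ = 5.670×10⁻⁸×5.07694×10¹³×(317.415)⁴ = 2.92×10¹⁶ W.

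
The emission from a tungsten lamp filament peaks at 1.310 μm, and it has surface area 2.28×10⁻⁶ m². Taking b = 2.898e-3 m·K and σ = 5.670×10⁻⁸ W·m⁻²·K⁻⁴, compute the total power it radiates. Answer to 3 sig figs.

Wien's law: T = b/λ_max = 2.898×10⁻³/1.310×10⁻⁶ = 2212.21 K.
Area A = 2.28×10⁻⁶ m².
Then P = σAT⁴ = 5.670×10⁻⁸×2.28×10⁻⁶×(2212.21)⁴ = 3.10 W.

P ≈ 3.10 W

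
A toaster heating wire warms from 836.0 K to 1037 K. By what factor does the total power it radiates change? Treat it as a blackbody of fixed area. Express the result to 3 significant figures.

P ∝ T⁴, so P₂/P₁ = (T₂/T₁)⁴ = (1037/836.0)⁴ = (1.24043)⁴ = 2.37.

P₂/P₁ ≈ 2.37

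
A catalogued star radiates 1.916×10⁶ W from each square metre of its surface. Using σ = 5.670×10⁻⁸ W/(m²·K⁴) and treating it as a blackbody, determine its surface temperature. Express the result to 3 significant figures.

T ≈ 2.41×10³ K

I = σT⁴, so T = (I/σ)^(1/4) = (1.916×10⁶/(5.670×10⁻⁸))^(1/4) = 2.41×10³ K.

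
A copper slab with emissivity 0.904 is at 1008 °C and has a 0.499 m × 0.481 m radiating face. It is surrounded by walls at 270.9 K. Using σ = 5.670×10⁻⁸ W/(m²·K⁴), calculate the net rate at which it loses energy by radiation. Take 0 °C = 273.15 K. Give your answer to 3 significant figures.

Net loss ≈ 3.31×10⁴ W

T = 1008 °C + 273.15 = 1281.15 K.
Area A = 0.499 × 0.481 = 0.240019 m².
Net radiated power P_net = εσA(T⁴ − T₀⁴) = 0.904×5.670×10⁻⁸×0.240019×(1281.15⁴ − 270.9⁴).
T⁴ − T₀⁴ = 2.69401×10¹² − 5.38562×10⁹ = 2.68862×10¹² K⁴, so P_net = 3.31×10⁴ W.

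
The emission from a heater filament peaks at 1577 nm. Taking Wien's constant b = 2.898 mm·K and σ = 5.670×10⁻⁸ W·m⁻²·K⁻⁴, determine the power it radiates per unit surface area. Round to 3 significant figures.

Wien's law: T = b/λ_max = 2.898×10⁻³/1.577×10⁻⁶ = 1837.67 K.
Then I = σT⁴ = 5.670×10⁻⁸×(1837.67)⁴ = 6.47×10⁵ W/m².

I ≈ 6.47×10⁵ W/m²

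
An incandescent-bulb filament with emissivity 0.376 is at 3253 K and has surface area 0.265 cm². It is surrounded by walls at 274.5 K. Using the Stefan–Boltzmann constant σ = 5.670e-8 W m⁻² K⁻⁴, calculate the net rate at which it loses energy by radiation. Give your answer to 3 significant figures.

Area A = 0.265 cm² = 2.65×10⁻⁵ m².
Net radiated power P_net = εσA(T⁴ − T₀⁴) = 0.376×5.670×10⁻⁸×2.65×10⁻⁵×(3253⁴ − 274.5⁴).
T⁴ − T₀⁴ = 1.11979×10¹⁴ − 5.67766×10⁹ = 1.11973×10¹⁴ K⁴, so P_net = 63.3 W.

Net loss ≈ 63.3 W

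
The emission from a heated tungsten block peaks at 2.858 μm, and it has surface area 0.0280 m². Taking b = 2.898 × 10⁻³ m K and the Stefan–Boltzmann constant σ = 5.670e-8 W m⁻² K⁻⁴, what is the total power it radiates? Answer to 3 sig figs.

P ≈ 1.68×10³ W

Wien's law: T = b/λ_max = 2.898×10⁻³/2.858×10⁻⁶ = 1014.00 K.
Area A = 0.0280 m².
Then P = σAT⁴ = 5.670×10⁻⁸×0.0280×(1014.00)⁴ = 1.68×10³ W.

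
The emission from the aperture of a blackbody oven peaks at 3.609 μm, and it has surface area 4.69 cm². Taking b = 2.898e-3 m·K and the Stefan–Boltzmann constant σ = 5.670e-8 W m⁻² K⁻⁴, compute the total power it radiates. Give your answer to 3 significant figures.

P ≈ 11.1 W

Wien's law: T = b/λ_max = 2.898×10⁻³/3.609×10⁻⁶ = 802.993 K.
Area A = 4.69 cm² = 4.69×10⁻⁴ m².
Then P = σAT⁴ = 5.670×10⁻⁸×4.69×10⁻⁴×(802.993)⁴ = 11.1 W.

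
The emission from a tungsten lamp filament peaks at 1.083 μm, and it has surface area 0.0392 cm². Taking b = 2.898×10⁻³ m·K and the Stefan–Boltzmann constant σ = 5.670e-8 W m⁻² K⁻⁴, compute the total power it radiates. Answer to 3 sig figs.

P ≈ 11.4 W

Wien's law: T = b/λ_max = 2.898×10⁻³/1.083×10⁻⁶ = 2675.90 K.
Area A = 0.0392 cm² = 3.92×10⁻⁶ m².
Then P = σAT⁴ = 5.670×10⁻⁸×3.92×10⁻⁶×(2675.90)⁴ = 11.4 W.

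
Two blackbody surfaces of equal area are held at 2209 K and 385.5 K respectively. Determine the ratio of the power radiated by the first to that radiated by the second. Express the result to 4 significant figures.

P₁/P₂ ≈ 1078

With equal areas, P₁/P₂ = (T₁/T₂)⁴ = (2209/385.5)⁴ = 1078.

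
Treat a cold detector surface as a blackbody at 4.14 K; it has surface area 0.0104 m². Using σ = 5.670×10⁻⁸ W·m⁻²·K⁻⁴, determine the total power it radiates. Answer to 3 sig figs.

Area A = 0.0104 m².
P = σAT⁴ = 5.670×10⁻⁸ × 0.0104 × (4.14)⁴ = 1.73×10⁻⁷ W.

P ≈ 1.73×10⁻⁷ W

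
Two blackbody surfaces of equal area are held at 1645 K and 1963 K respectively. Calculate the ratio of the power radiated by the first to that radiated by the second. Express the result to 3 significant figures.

P₁/P₂ ≈ 0.493

With equal areas, P₁/P₂ = (T₁/T₂)⁴ = (1645/1963)⁴ = 0.493.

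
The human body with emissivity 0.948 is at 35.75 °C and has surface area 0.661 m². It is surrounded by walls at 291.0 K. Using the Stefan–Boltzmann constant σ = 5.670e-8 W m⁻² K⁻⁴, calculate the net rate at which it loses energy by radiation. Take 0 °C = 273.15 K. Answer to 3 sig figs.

T = 35.75 °C + 273.15 = 308.90 K.
Area A = 0.661 m².
Net radiated power P_net = εσA(T⁴ − T₀⁴) = 0.948×5.670×10⁻⁸×0.661×(308.90⁴ − 291.0⁴).
T⁴ − T₀⁴ = 9.10483×10⁹ − 7.17087×10⁹ = 1.93396×10⁹ K⁴, so P_net = 68.7 W.

Net loss ≈ 68.7 W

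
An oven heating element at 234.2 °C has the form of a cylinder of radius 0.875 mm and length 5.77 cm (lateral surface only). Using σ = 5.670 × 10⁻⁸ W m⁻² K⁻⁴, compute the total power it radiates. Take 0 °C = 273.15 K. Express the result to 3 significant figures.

T = 234.2 °C + 273.15 = 507.35 K.
Lateral area A = 2πrL = 2π×8.75×10⁻⁴×0.0577 = 3.17222×10⁻⁴ m².
P = σAT⁴ = 5.670×10⁻⁸ × 3.17222×10⁻⁴ × (507.35)⁴ = 1.19 W.

P ≈ 1.19 W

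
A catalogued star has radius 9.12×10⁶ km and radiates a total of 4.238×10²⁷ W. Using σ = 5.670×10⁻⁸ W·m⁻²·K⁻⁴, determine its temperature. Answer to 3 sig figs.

T ≈ 2.91×10³ K

Surface area A = 4πR² = 4π(9.12×10⁹ m)² = 1.04520×10²¹ m².
P = σAT⁴ ⇒ T = (P/(σA))^(1/4) = (4.238×10²⁷/(5.670×10⁻⁸×1.04520×10²¹))^(1/4) = 2.91×10³ K.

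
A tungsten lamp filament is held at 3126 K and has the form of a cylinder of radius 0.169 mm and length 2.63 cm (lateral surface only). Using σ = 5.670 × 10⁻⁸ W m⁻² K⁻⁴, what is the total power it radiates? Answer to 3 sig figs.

Lateral area A = 2πrL = 2π×1.69×10⁻⁴×0.0263 = 2.79269×10⁻⁵ m².
P = σAT⁴ = 5.670×10⁻⁸ × 2.79269×10⁻⁵ × (3126)⁴ = 151 W.

P ≈ 151 W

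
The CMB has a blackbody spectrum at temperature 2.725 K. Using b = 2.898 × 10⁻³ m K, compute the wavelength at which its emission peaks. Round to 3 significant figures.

λ_max ≈ 1.06 mm

Wien's displacement law: λ_max = b/T = (2.898×10⁻³ m·K)/(2.725 K) = 1.063×10⁻³ m.
That is 1.06 mm, in the microwave range.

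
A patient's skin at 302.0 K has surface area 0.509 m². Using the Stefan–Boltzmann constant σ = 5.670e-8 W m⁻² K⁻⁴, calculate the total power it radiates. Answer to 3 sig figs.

P ≈ 240 W

Area A = 0.509 m².
P = σAT⁴ = 5.670×10⁻⁸ × 0.509 × (302.0)⁴ = 240 W.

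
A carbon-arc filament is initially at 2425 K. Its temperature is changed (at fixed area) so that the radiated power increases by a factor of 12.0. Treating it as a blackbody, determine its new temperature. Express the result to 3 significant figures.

T₂ ≈ 4.51×10³ K

P ∝ T⁴, so T₂/T₁ = (P₂/P₁)^(1/4) = (12.0)^(1/4) = 1.86121.
T₂ = 2425 × 1.86121 = 4.51×10³ K.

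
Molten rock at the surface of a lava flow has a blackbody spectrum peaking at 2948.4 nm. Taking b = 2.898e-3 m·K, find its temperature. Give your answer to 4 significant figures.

T ≈ 982.9 K

Wien's law gives T = b/λ_max = (2.898×10⁻³ m·K)/(2.9484×10⁻⁶ m) = 982.9 K.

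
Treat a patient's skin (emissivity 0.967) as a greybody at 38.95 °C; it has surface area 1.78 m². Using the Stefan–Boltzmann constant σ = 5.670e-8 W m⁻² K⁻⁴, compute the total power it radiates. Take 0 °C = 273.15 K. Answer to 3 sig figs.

P ≈ 926 W

T = 38.95 °C + 273.15 = 312.10 K.
Area A = 1.78 m².
P = εσAT⁴ = 0.967 × 5.670×10⁻⁸ × 1.78 × (312.10)⁴ = 926 W.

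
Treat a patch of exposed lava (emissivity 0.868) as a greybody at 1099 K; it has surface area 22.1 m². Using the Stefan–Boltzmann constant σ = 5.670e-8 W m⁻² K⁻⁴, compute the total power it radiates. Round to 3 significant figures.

P ≈ 1.59×10⁶ W

Area A = 22.1 m².
P = εσAT⁴ = 0.868 × 5.670×10⁻⁸ × 22.1 × (1099)⁴ = 1.59×10⁶ W.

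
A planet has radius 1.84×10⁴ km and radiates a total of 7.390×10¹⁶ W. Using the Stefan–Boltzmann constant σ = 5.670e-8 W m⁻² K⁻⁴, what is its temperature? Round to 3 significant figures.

T ≈ 132 K

Surface area A = 4πR² = 4π(1.84×10⁷ m)² = 4.25447×10¹⁵ m².
P = σAT⁴ ⇒ T = (P/(σA))^(1/4) = (7.390×10¹⁶/(5.670×10⁻⁸×4.25447×10¹⁵))^(1/4) = 132 K.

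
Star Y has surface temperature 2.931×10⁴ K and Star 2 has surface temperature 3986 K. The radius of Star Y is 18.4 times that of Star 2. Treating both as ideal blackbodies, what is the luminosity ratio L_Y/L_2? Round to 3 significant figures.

L ∝ R²T⁴, so L_Y/L_2 = (R_Y/R_2)²(T_Y/T_2)⁴ = (18.4)² × (2.931×10⁴/3986)⁴ = 338.56 × 2923.57 = 9.90×10⁵.

L_Y/L_2 ≈ 9.90×10⁵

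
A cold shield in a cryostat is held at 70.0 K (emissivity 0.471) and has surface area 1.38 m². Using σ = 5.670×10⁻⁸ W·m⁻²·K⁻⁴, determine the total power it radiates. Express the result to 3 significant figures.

Area A = 1.38 m².
P = εσAT⁴ = 0.471 × 5.670×10⁻⁸ × 1.38 × (70.0)⁴ = 0.885 W.

P ≈ 0.885 W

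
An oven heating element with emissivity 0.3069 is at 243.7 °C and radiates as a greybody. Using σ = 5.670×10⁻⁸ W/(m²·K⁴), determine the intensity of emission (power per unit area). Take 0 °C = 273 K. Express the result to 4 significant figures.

T = 243.7 °C + 273 = 516.7 K.
Stefan–Boltzmann: I = εσT⁴ = 0.3069 × 5.670×10⁻⁸ × (516.7)⁴ = 1240 W/m².

I ≈ 1240 W/m²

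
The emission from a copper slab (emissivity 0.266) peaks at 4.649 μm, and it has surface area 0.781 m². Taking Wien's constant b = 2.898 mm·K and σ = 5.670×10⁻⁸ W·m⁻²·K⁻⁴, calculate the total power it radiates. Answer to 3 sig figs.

P ≈ 1.78×10³ W

Wien's law: T = b/λ_max = 2.898×10⁻³/4.649×10⁻⁶ = 623.360 K.
Area A = 0.781 m².
Then P = εσAT⁴ = 0.266×5.670×10⁻⁸×0.781×(623.360)⁴ = 1.78×10³ W.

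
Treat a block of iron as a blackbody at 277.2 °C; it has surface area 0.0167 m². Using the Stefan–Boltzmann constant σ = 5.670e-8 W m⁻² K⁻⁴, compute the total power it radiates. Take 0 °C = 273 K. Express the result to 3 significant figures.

P ≈ 86.8 W

T = 277.2 °C + 273 = 550.2 K.
Area A = 0.0167 m².
P = σAT⁴ = 5.670×10⁻⁸ × 0.0167 × (550.2)⁴ = 86.8 W.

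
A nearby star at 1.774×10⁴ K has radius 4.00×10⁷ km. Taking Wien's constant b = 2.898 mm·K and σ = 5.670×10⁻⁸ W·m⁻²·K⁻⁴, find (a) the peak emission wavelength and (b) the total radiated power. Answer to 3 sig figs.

(a) λ_max = b/T = 2.898×10⁻³/1.774×10⁴ = 1.634×10⁻⁷ m = 163 nm.
Surface area A = 4πR² = 4π(4.00×10¹⁰ m)² = 2.01062×10²² m².
(b) P = σAT⁴ = 5.670×10⁻⁸×2.01062×10²²×(1.774×10⁴)⁴ = 1.13×10³² W.

λ_max ≈ 163 nm; P ≈ 1.13×10³² W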